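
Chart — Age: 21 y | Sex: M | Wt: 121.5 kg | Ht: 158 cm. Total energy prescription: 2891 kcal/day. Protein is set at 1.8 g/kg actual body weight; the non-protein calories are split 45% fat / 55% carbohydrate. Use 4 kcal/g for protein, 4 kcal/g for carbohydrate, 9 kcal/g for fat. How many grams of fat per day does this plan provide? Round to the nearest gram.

Protein = 1.8 × 121.5 = 218.7 g → 218.7 × 4 = 874.8 kcal.
Non-protein calories = 2891 − 874.8 = 2016.2 kcal.
Fat: 45% × 2016.2 = 907.29 kcal; carbohydrate: 1108.91 kcal.
Fat: 907.29 kcal ÷ 9 kcal/g = 100.81 g.

101 g/day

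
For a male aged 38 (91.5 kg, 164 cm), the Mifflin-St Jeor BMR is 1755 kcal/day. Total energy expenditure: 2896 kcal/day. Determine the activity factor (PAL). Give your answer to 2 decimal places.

Activity factor = TEE ÷ BMR = 2896 ÷ 1755 = 1.65.

1.65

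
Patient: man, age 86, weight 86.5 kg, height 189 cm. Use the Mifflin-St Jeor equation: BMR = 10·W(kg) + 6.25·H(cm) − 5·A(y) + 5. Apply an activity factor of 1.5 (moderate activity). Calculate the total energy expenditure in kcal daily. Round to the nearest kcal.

Mifflin-St Jeor (male): BMR = 10(86.5) + 6.25(189) − 5(86) + 5 = 865 + 1181.25 − 430 + 5 = 1621.25 kcal/day.
TEE = BMR × activity factor = 1621.25 × 1.5 = 2431.875 kcal/day.

2432 kcal daily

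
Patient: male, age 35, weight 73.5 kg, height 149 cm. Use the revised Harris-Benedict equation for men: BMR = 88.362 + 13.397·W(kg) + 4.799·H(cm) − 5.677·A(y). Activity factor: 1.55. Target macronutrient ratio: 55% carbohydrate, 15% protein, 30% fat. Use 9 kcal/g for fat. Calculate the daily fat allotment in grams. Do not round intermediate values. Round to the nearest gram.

Harris-Benedict: BMR = 88.362 + 13.397(73.5) + 4.799(149) − 5.677(35) = 1589.3975 kcal/day.
TEE = 1589.3975 × 1.55 = 2463.5661 kcal/day.
Fat energy = 30% × 2463.5661 = 739.0698 kcal.
Fat = 739.0698 ÷ 9 kcal/g = 82.1189 g.

82 g/day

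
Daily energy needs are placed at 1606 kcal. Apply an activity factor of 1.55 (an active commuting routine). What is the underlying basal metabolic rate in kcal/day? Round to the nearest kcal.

BMR = TEE ÷ activity factor = 1606 ÷ 1.55 = 1036.129 kcal/day.

1036 kcal/day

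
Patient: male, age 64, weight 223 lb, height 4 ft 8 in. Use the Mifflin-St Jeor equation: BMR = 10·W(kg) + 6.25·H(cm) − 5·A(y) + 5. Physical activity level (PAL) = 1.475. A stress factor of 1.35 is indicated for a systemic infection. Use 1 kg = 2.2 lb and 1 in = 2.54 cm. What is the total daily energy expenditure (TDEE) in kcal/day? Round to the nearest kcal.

3161 kcal/day

Convert to metric: weight = 223 ÷ 2.2 = 101.3636 kg; height = (4×12 + 8) × 2.54 = 56 × 2.54 = 142.24 cm.
Mifflin-St Jeor (male): BMR = 10(101.3636) + 6.25(142.24) − 5(64) + 5 = 1013.6364 + 889 − 320 + 5 = 1587.6364 kcal/day.
TEE = BMR × activity factor = 1587.6364 × 1.475 = 2341.7636 kcal/day.
Apply stress factor: 2341.7636 × 1.35 = 3161.3809 kcal/day.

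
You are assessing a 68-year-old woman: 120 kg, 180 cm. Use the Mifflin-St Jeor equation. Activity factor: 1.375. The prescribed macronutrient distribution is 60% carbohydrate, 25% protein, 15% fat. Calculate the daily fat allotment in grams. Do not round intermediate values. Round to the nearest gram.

42 g/day

Mifflin-St Jeor (female): BMR = 10(120) + 6.25(180) − 5(68) − 161 = 1200 + 1125 − 340 − 161 = 1824 kcal/day.
TEE = 1824 × 1.375 = 2508 kcal/day.
Fat energy = 15% × 2508 = 376.2 kcal.
Fat = 376.2 ÷ 9 kcal/g = 41.8 g.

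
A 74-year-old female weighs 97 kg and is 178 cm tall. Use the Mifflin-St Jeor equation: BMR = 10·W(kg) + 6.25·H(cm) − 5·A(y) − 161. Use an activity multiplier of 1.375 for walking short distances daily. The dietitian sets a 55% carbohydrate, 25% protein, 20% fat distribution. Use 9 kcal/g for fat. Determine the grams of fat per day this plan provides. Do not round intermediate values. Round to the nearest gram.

47 g/day

Mifflin-St Jeor (female): BMR = 10(97) + 6.25(178) − 5(74) − 161 = 970 + 1112.5 − 370 − 161 = 1551.5 kcal/day.
TEE = 1551.5 × 1.375 = 2133.3125 kcal/day.
Fat energy = 20% × 2133.3125 = 426.6625 kcal.
Fat = 426.6625 ÷ 9 kcal/g = 47.4069 g.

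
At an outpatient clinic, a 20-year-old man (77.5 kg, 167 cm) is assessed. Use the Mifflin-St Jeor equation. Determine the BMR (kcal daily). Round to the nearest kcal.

Mifflin-St Jeor (male): BMR = 10(77.5) + 6.25(167) − 5(20) + 5 = 775 + 1043.75 − 100 + 5 = 1723.75 kcal/day.

1724 kcal daily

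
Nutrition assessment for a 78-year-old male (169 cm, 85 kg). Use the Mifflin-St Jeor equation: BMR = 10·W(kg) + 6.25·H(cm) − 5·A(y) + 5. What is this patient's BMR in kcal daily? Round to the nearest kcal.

1521 kcal daily

Mifflin-St Jeor (male): BMR = 10(85) + 6.25(169) − 5(78) + 5 = 850 + 1056.25 − 390 + 5 = 1521.25 kcal/day.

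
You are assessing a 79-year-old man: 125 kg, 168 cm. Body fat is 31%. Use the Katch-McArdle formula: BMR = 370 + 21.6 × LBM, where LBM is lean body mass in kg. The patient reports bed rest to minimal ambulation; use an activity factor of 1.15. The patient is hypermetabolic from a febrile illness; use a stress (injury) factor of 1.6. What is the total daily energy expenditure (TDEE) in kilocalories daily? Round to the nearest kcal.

LBM = 125 × (1 − 0.31) = 86.25 kg. Katch-McArdle: BMR = 370 + 21.6 × 86.25 = 2233 kcal/day.
TEE = BMR × activity factor = 2233 × 1.15 = 2567.95 kcal/day.
Apply stress factor: 2567.95 × 1.6 = 4108.72 kcal/day.

4109 kilocalories daily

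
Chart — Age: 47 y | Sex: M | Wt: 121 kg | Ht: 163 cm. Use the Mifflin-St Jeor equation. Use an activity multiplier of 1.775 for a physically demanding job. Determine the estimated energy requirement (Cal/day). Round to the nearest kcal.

Mifflin-St Jeor (male): BMR = 10(121) + 6.25(163) − 5(47) + 5 = 1210 + 1018.75 − 235 + 5 = 1998.75 kcal/day.
TEE = BMR × activity factor = 1998.75 × 1.775 = 3547.7813 kcal/day.

3548 Cal/day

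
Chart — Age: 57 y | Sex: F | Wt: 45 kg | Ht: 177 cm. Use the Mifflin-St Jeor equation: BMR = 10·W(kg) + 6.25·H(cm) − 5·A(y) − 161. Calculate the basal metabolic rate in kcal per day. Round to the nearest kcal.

1110 kcal per day

Mifflin-St Jeor (female): BMR = 10(45) + 6.25(177) − 5(57) − 161 = 450 + 1106.25 − 285 − 161 = 1110.25 kcal/day.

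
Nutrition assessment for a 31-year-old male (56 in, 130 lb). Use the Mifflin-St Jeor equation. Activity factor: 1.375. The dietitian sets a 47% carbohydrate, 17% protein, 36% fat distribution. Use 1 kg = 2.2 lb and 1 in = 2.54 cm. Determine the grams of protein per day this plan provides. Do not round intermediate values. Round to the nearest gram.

Convert to metric: weight = 130 ÷ 2.2 = 59.0909 kg; height = 56 × 2.54 = 142.24 cm.
Mifflin-St Jeor (male): BMR = 10(59.0909) + 6.25(142.24) − 5(31) + 5 = 590.9091 + 889 − 155 + 5 = 1329.9091 kcal/day.
TEE = 1329.9091 × 1.375 = 1828.625 kcal/day.
Protein energy = 17% × 1828.625 = 310.8663 kcal.
Protein = 310.8663 ÷ 4 kcal/g = 77.7166 g.

78 g/day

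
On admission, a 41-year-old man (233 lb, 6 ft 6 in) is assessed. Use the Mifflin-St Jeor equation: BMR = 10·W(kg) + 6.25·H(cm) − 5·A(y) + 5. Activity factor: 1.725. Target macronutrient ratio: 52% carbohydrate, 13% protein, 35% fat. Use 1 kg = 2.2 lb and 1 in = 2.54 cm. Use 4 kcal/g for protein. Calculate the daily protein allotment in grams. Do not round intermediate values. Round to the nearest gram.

Convert to metric: weight = 233 ÷ 2.2 = 105.9091 kg; height = (6×12 + 6) × 2.54 = 78 × 2.54 = 198.12 cm.
Mifflin-St Jeor (male): BMR = 10(105.9091) + 6.25(198.12) − 5(41) + 5 = 1059.0909 + 1238.25 − 205 + 5 = 2097.3409 kcal/day.
TEE = 2097.3409 × 1.725 = 3617.9131 kcal/day.
Protein energy = 13% × 3617.9131 = 470.3287 kcal.
Protein = 470.3287 ÷ 4 kcal/g = 117.5822 g.

118 g/day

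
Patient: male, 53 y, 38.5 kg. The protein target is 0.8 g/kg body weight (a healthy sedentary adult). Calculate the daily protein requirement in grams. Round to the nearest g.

31 g/day

Protein = 0.8 g/kg × 38.5 kg = 30.8 g/day.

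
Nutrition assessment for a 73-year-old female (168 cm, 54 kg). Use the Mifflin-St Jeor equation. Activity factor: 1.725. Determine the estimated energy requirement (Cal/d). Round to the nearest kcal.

Mifflin-St Jeor (female): BMR = 10(54) + 6.25(168) − 5(73) − 161 = 540 + 1050 − 365 − 161 = 1064 kcal/day.
TEE = BMR × activity factor = 1064 × 1.725 = 1835.4 kcal/day.

1835 Cal/d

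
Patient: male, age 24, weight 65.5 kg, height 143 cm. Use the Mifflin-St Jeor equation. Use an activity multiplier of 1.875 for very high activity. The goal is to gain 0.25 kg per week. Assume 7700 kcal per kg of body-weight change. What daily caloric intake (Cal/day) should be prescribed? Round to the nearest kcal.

Mifflin-St Jeor (male): BMR = 10(65.5) + 6.25(143) − 5(24) + 5 = 655 + 893.75 − 120 + 5 = 1433.75 kcal/day.
TEE = 1433.75 × 1.875 = 2688.2813 kcal/day.
Required daily surplus = 0.25 × 7700 ÷ 7 = 275 kcal/day.
Target intake = 2688.2813 + 275 = 2963.2813 kcal/day.

2963 Cal/day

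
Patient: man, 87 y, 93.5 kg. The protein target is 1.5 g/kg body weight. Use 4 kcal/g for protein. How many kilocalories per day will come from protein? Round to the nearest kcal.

Protein = 1.5 g/kg × 93.5 kg = 140.25 g/day.
Protein energy = 140.25 g × 4 kcal/g = 561 kcal/day.

561 kcal/day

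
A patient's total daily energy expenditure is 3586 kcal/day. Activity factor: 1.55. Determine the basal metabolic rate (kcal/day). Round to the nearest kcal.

BMR = TEE ÷ activity factor = 3586 ÷ 1.55 = 2313.5484 kcal/day.

2314 kcal/day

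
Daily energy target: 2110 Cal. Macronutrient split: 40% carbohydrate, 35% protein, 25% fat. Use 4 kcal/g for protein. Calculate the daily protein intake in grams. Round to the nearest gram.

185 g/day

Protein energy = 35% × 2110 = 738.5 kcal.
At 4 kcal/g: 738.5 ÷ 4 = 184.625 g.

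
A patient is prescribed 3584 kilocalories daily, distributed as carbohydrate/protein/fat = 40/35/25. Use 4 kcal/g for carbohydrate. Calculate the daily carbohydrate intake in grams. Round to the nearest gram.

Carbohydrate energy = 40% × 3584 = 1433.6 kcal.
At 4 kcal/g: 1433.6 ÷ 4 = 358.4 g.

358 g/day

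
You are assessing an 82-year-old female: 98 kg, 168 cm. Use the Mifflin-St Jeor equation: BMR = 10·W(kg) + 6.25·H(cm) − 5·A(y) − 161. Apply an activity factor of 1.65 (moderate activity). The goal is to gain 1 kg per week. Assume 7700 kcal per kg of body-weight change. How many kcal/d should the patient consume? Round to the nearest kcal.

3507 kcal/d

Mifflin-St Jeor (female): BMR = 10(98) + 6.25(168) − 5(82) − 161 = 980 + 1050 − 410 − 161 = 1459 kcal/day.
TEE = 1459 × 1.65 = 2407.35 kcal/day.
Required daily surplus = 1 × 7700 ÷ 7 = 1100 kcal/day.
Target intake = 2407.35 + 1100 = 3507.35 kcal/day.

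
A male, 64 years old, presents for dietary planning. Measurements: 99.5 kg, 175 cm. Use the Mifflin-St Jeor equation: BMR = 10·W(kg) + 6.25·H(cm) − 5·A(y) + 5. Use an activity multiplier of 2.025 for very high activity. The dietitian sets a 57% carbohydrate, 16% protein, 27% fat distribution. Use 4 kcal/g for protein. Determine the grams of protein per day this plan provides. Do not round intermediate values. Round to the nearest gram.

Mifflin-St Jeor (male): BMR = 10(99.5) + 6.25(175) − 5(64) + 5 = 995 + 1093.75 − 320 + 5 = 1773.75 kcal/day.
TEE = 1773.75 × 2.025 = 3591.8438 kcal/day.
Protein energy = 16% × 3591.8438 = 574.695 kcal.
Protein = 574.695 ÷ 4 kcal/g = 143.6738 g.

144 g/day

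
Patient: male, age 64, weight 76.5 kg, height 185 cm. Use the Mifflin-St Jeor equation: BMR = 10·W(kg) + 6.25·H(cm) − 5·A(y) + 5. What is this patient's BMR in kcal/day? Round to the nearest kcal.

1606 kcal/day

Mifflin-St Jeor (male): BMR = 10(76.5) + 6.25(185) − 5(64) + 5 = 765 + 1156.25 − 320 + 5 = 1606.25 kcal/day.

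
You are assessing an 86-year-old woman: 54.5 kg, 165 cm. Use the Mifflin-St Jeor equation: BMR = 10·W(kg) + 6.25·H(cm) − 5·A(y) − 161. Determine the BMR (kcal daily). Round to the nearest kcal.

985 kcal daily

Mifflin-St Jeor (female): BMR = 10(54.5) + 6.25(165) − 5(86) − 161 = 545 + 1031.25 − 430 − 161 = 985.25 kcal/day.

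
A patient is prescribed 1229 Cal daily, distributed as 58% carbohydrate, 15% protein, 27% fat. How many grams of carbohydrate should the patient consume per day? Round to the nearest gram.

Carbohydrate energy = 58% × 1229 = 712.82 kcal.
At 4 kcal/g: 712.82 ÷ 4 = 178.205 g.

178 g/day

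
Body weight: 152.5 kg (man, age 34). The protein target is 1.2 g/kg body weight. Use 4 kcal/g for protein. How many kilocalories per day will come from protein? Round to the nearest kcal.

732 kcal/day

Protein = 1.2 g/kg × 152.5 kg = 183 g/day.
Protein energy = 183 g × 4 kcal/g = 732 kcal/day.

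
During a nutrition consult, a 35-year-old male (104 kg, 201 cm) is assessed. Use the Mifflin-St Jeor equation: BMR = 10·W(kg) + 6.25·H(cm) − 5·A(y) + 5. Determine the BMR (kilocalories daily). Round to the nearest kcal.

2126 kilocalories daily

Mifflin-St Jeor (male): BMR = 10(104) + 6.25(201) − 5(35) + 5 = 1040 + 1256.25 − 175 + 5 = 2126.25 kcal/day.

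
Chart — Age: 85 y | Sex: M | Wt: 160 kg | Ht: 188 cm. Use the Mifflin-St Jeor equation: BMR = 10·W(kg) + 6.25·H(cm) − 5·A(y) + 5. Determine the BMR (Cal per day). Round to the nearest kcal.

2355 Cal per day

Mifflin-St Jeor (male): BMR = 10(160) + 6.25(188) − 5(85) + 5 = 1600 + 1175 − 425 + 5 = 2355 kcal/day.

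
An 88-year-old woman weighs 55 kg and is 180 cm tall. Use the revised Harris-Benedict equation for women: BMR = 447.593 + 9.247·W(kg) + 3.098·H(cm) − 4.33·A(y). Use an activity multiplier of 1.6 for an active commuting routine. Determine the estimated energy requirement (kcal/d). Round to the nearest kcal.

Harris-Benedict: BMR = 447.593 + 9.247(55) + 3.098(180) − 4.33(88) = 1132.778 kcal/day.
TEE = BMR × activity factor = 1132.778 × 1.6 = 1812.4448 kcal/day.

1812 kcal/d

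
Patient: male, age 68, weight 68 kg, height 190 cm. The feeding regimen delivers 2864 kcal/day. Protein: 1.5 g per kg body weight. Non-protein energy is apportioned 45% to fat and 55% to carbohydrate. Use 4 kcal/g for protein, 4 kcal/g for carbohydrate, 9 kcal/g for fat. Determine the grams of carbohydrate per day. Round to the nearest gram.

338 g/day

Protein = 1.5 × 68 = 102 g → 102 × 4 = 408 kcal.
Non-protein calories = 2864 − 408 = 2456 kcal.
Fat: 45% × 2456 = 1105.2 kcal; carbohydrate: 1350.8 kcal.
Carbohydrate: 1350.8 kcal ÷ 4 kcal/g = 337.7 g.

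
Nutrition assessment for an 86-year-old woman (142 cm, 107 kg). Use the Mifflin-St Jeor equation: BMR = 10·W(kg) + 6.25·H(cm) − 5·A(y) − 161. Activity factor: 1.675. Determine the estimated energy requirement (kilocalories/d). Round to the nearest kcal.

2289 kilocalories/d

Mifflin-St Jeor (female): BMR = 10(107) + 6.25(142) − 5(86) − 161 = 1070 + 887.5 − 430 − 161 = 1366.5 kcal/day.
TEE = BMR × activity factor = 1366.5 × 1.675 = 2288.8875 kcal/day.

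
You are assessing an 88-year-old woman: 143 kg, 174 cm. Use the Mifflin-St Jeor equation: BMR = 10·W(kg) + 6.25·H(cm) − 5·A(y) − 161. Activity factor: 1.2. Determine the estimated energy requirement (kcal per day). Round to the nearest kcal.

2300 kcal per day

Mifflin-St Jeor (female): BMR = 10(143) + 6.25(174) − 5(88) − 161 = 1430 + 1087.5 − 440 − 161 = 1916.5 kcal/day.
TEE = BMR × activity factor = 1916.5 × 1.2 = 2299.8 kcal/day.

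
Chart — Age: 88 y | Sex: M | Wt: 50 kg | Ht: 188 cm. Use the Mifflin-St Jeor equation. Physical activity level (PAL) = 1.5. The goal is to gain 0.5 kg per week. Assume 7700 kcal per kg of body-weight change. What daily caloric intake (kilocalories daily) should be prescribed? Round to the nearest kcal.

Mifflin-St Jeor (male): BMR = 10(50) + 6.25(188) − 5(88) + 5 = 500 + 1175 − 440 + 5 = 1240 kcal/day.
TEE = 1240 × 1.5 = 1860 kcal/day.
Required daily surplus = 0.5 × 7700 ÷ 7 = 550 kcal/day.
Target intake = 1860 + 550 = 2410 kcal/day.

2410 kilocalories daily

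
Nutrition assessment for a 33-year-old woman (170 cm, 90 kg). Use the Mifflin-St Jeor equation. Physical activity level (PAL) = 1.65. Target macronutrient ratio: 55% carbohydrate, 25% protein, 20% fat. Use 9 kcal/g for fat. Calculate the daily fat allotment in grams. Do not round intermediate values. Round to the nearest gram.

Mifflin-St Jeor (female): BMR = 10(90) + 6.25(170) − 5(33) − 161 = 900 + 1062.5 − 165 − 161 = 1636.5 kcal/day.
TEE = 1636.5 × 1.65 = 2700.225 kcal/day.
Fat energy = 20% × 2700.225 = 540.045 kcal.
Fat = 540.045 ÷ 9 kcal/g = 60.005 g.

60 g/day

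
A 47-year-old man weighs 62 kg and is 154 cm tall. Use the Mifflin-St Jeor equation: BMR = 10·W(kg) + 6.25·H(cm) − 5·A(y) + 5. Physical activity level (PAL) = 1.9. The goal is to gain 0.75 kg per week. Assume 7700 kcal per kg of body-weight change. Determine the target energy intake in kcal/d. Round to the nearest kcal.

3395 kcal/d

Mifflin-St Jeor (male): BMR = 10(62) + 6.25(154) − 5(47) + 5 = 620 + 962.5 − 235 + 5 = 1352.5 kcal/day.
TEE = 1352.5 × 1.9 = 2569.75 kcal/day.
Required daily surplus = 0.75 × 7700 ÷ 7 = 825 kcal/day.
Target intake = 2569.75 + 825 = 3394.75 kcal/day.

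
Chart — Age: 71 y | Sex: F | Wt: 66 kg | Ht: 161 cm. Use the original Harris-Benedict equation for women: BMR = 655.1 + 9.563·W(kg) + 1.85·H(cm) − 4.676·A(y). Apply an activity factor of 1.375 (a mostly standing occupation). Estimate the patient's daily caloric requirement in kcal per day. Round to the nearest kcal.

1722 kcal per day

Harris-Benedict: BMR = 655.1 + 9.563(66) + 1.85(161) − 4.676(71) = 1252.112 kcal/day.
TEE = BMR × activity factor = 1252.112 × 1.375 = 1721.654 kcal/day.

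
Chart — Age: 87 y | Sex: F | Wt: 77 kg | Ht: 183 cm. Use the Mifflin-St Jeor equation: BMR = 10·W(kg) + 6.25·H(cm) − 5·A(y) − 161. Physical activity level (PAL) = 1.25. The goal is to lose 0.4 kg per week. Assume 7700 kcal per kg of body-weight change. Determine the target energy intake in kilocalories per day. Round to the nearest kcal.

1207 kilocalories per day

Mifflin-St Jeor (female): BMR = 10(77) + 6.25(183) − 5(87) − 161 = 770 + 1143.75 − 435 − 161 = 1317.75 kcal/day.
TEE = 1317.75 × 1.25 = 1647.1875 kcal/day.
Required daily deficit = 0.4 × 7700 ÷ 7 = 440 kcal/day.
Target intake = 1647.1875 − 440 = 1207.1875 kcal/day.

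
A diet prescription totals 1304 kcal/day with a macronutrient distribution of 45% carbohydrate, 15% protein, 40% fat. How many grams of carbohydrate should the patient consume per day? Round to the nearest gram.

Carbohydrate energy = 45% × 1304 = 586.8 kcal.
At 4 kcal/g: 586.8 ÷ 4 = 146.7 g.

147 g/day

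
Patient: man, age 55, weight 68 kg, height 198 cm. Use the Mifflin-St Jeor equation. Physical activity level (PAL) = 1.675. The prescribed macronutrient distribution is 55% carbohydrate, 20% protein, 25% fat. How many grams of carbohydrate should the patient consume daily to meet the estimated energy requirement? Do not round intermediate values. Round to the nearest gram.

Mifflin-St Jeor (male): BMR = 10(68) + 6.25(198) − 5(55) + 5 = 680 + 1237.5 − 275 + 5 = 1647.5 kcal/day.
TEE = 1647.5 × 1.675 = 2759.5625 kcal/day.
Carbohydrate energy = 55% × 2759.5625 = 1517.7594 kcal.
Carbohydrate = 1517.7594 ÷ 4 kcal/g = 379.4398 g.

379 g/day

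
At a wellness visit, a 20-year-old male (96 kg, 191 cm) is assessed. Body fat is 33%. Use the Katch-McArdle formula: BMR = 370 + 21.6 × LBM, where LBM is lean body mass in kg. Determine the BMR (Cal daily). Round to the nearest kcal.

1759 Cal daily

LBM = 96 × (1 − 0.33) = 64.32 kg. Katch-McArdle: BMR = 370 + 21.6 × 64.32 = 1759.312 kcal/day.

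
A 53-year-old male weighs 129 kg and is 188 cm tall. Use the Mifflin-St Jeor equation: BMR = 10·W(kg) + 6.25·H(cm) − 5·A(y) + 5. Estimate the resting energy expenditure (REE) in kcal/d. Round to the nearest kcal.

Mifflin-St Jeor (male): BMR = 10(129) + 6.25(188) − 5(53) + 5 = 1290 + 1175 − 265 + 5 = 2205 kcal/day.

2205 kcal/d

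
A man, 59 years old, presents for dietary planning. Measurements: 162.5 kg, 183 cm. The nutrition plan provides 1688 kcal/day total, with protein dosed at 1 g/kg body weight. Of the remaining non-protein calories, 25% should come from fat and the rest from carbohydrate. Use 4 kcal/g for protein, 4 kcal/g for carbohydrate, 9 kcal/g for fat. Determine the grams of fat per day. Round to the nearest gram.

29 g/day

Protein = 1 × 162.5 = 162.5 g → 162.5 × 4 = 650 kcal.
Non-protein calories = 1688 − 650 = 1038 kcal.
Fat: 25% × 1038 = 259.5 kcal; carbohydrate: 778.5 kcal.
Fat: 259.5 kcal ÷ 9 kcal/g = 28.8333 g.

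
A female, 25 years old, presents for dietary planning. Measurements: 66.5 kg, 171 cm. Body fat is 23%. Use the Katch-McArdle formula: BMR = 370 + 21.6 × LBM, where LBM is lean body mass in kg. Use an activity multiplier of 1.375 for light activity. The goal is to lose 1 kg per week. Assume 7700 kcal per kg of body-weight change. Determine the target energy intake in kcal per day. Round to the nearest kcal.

930 kcal per day

LBM = 66.5 × (1 − 0.23) = 51.205 kg. Katch-McArdle: BMR = 370 + 21.6 × 51.205 = 1476.028 kcal/day.
TEE = 1476.028 × 1.375 = 2029.5385 kcal/day.
Required daily deficit = 1 × 7700 ÷ 7 = 1100 kcal/day.
Target intake = 2029.5385 − 1100 = 929.5385 kcal/day.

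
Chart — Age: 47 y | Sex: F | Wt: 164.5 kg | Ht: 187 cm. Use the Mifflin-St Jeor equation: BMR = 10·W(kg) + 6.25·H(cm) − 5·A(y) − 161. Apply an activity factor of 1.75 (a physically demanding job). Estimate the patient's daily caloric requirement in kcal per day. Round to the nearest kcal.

Mifflin-St Jeor (female): BMR = 10(164.5) + 6.25(187) − 5(47) − 161 = 1645 + 1168.75 − 235 − 161 = 2417.75 kcal/day.
TEE = BMR × activity factor = 2417.75 × 1.75 = 4231.0625 kcal/day.

4231 kcal per day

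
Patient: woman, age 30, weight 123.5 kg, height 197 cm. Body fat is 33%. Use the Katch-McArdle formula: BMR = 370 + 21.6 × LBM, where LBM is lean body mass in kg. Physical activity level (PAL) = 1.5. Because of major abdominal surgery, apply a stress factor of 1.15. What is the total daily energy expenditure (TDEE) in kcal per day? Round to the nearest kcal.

LBM = 123.5 × (1 − 0.33) = 82.745 kg. Katch-McArdle: BMR = 370 + 21.6 × 82.745 = 2157.292 kcal/day.
TEE = BMR × activity factor = 2157.292 × 1.5 = 3235.938 kcal/day.
Apply stress factor: 3235.938 × 1.15 = 3721.3287 kcal/day.

3721 kcal per day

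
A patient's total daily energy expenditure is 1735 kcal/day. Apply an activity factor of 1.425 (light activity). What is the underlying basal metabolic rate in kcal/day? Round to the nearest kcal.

BMR = TEE ÷ activity factor = 1735 ÷ 1.425 = 1217.5439 kcal/day.

1218 kcal/day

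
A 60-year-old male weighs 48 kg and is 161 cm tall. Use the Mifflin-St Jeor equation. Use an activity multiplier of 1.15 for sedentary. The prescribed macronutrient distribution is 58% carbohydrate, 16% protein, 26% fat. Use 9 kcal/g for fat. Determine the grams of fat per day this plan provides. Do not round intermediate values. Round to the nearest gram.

Mifflin-St Jeor (male): BMR = 10(48) + 6.25(161) − 5(60) + 5 = 480 + 1006.25 − 300 + 5 = 1191.25 kcal/day.
TEE = 1191.25 × 1.15 = 1369.9375 kcal/day.
Fat energy = 26% × 1369.9375 = 356.1838 kcal.
Fat = 356.1838 ÷ 9 kcal/g = 39.576 g.

40 g/day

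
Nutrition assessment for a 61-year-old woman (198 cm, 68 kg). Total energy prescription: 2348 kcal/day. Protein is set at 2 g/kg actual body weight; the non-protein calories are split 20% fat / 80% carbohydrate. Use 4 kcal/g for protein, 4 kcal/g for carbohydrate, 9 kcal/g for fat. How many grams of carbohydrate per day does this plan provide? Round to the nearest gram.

361 g/day

Protein = 2 × 68 = 136 g → 136 × 4 = 544 kcal.
Non-protein calories = 2348 − 544 = 1804 kcal.
Fat: 20% × 1804 = 360.8 kcal; carbohydrate: 1443.2 kcal.
Carbohydrate: 1443.2 kcal ÷ 4 kcal/g = 360.8 g.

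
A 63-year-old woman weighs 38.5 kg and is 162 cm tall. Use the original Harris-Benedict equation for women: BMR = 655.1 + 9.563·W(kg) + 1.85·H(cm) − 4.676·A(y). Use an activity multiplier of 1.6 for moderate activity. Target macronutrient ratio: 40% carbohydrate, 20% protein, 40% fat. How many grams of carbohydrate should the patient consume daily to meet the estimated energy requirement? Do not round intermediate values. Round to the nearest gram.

Harris-Benedict: BMR = 655.1 + 9.563(38.5) + 1.85(162) − 4.676(63) = 1028.3875 kcal/day.
TEE = 1028.3875 × 1.6 = 1645.42 kcal/day.
Carbohydrate energy = 40% × 1645.42 = 658.168 kcal.
Carbohydrate = 658.168 ÷ 4 kcal/g = 164.542 g.

165 g/day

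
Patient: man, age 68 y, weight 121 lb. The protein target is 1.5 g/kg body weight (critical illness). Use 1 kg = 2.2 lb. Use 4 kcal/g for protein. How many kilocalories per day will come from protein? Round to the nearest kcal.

Weight in kg = 121 ÷ 2.2 = 55 kg.
Protein = 1.5 g/kg × 55 kg = 82.5 g/day.
Protein energy = 82.5 g × 4 kcal/g = 330 kcal/day.

330 kcal/day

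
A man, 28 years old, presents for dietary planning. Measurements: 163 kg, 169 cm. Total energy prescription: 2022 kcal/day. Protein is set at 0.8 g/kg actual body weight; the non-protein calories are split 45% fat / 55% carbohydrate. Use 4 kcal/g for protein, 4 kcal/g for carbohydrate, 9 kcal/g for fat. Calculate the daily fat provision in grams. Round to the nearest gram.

75 g/day

Protein = 0.8 × 163 = 130.4 g → 130.4 × 4 = 521.6 kcal.
Non-protein calories = 2022 − 521.6 = 1500.4 kcal.
Fat: 45% × 1500.4 = 675.18 kcal; carbohydrate: 825.22 kcal.
Fat: 675.18 kcal ÷ 9 kcal/g = 75.02 g.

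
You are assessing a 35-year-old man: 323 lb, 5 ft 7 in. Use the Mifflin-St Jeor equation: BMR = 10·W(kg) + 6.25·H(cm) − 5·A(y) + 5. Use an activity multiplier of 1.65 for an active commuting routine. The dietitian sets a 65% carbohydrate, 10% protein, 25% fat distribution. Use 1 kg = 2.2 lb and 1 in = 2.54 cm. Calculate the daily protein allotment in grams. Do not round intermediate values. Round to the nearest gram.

Convert to metric: weight = 323 ÷ 2.2 = 146.8182 kg; height = (5×12 + 7) × 2.54 = 67 × 2.54 = 170.18 cm.
Mifflin-St Jeor (male): BMR = 10(146.8182) + 6.25(170.18) − 5(35) + 5 = 1468.1818 + 1063.625 − 175 + 5 = 2361.8068 kcal/day.
TEE = 2361.8068 × 1.65 = 3896.9813 kcal/day.
Protein energy = 10% × 3896.9813 = 389.6981 kcal.
Protein = 389.6981 ÷ 4 kcal/g = 97.4245 g.

97 g/day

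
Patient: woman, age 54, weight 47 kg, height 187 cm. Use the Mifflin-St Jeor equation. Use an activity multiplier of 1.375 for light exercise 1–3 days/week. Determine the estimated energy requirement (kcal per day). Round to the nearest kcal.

Mifflin-St Jeor (female): BMR = 10(47) + 6.25(187) − 5(54) − 161 = 470 + 1168.75 − 270 − 161 = 1207.75 kcal/day.
TEE = BMR × activity factor = 1207.75 × 1.375 = 1660.6563 kcal/day.

1661 kcal per day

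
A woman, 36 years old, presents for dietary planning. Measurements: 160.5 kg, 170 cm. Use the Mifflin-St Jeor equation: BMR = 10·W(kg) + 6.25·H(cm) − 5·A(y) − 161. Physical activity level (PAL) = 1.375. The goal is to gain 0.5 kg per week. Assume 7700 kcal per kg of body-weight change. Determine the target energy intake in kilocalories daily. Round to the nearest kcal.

3749 kilocalories daily

Mifflin-St Jeor (female): BMR = 10(160.5) + 6.25(170) − 5(36) − 161 = 1605 + 1062.5 − 180 − 161 = 2326.5 kcal/day.
TEE = 2326.5 × 1.375 = 3198.9375 kcal/day.
Required daily surplus = 0.5 × 7700 ÷ 7 = 550 kcal/day.
Target intake = 3198.9375 + 550 = 3748.9375 kcal/day.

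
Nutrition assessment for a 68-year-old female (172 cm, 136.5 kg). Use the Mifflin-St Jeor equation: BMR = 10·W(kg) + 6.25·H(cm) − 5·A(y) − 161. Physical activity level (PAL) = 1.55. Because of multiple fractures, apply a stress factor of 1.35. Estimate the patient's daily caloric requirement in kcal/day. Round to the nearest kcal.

4057 kcal/day

Mifflin-St Jeor (female): BMR = 10(136.5) + 6.25(172) − 5(68) − 161 = 1365 + 1075 − 340 − 161 = 1939 kcal/day.
TEE = BMR × activity factor = 1939 × 1.55 = 3005.45 kcal/day.
Apply stress factor: 3005.45 × 1.35 = 4057.3575 kcal/day.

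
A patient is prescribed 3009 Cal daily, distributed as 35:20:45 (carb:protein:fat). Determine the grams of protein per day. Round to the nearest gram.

150 g/day

Protein energy = 20% × 3009 = 601.8 kcal.
At 4 kcal/g: 601.8 ÷ 4 = 150.45 g.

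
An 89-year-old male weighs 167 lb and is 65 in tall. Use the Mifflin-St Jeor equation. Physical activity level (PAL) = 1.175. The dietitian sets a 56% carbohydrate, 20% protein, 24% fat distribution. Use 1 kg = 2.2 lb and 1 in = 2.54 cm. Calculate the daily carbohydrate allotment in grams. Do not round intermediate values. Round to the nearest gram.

222 g/day

Convert to metric: weight = 167 ÷ 2.2 = 75.9091 kg; height = 65 × 2.54 = 165.1 cm.
Mifflin-St Jeor (male): BMR = 10(75.9091) + 6.25(165.1) − 5(89) + 5 = 759.0909 + 1031.875 − 445 + 5 = 1350.9659 kcal/day.
TEE = 1350.9659 × 1.175 = 1587.3849 kcal/day.
Carbohydrate energy = 56% × 1587.3849 = 888.9356 kcal.
Carbohydrate = 888.9356 ÷ 4 kcal/g = 222.2339 g.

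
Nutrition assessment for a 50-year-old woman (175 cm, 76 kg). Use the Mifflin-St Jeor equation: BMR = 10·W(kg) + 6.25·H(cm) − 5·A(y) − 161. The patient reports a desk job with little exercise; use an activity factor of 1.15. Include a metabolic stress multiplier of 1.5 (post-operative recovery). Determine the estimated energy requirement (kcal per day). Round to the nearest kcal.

2489 kcal per day

Mifflin-St Jeor (female): BMR = 10(76) + 6.25(175) − 5(50) − 161 = 760 + 1093.75 − 250 − 161 = 1442.75 kcal/day.
TEE = BMR × activity factor = 1442.75 × 1.15 = 1659.1625 kcal/day.
Apply stress factor: 1659.1625 × 1.5 = 2488.7438 kcal/day.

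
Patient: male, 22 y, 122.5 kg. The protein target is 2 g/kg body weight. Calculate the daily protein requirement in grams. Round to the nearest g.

Protein = 2 g/kg × 122.5 kg = 245 g/day.

245 g/day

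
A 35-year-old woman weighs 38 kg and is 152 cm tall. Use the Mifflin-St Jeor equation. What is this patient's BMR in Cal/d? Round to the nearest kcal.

994 Cal/d

Mifflin-St Jeor (female): BMR = 10(38) + 6.25(152) − 5(35) − 161 = 380 + 950 − 175 − 161 = 994 kcal/day.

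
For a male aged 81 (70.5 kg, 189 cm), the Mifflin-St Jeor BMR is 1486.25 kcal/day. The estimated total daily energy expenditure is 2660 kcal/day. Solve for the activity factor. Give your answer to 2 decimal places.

Activity factor = TEE ÷ BMR = 2660 ÷ 1486.25 = 1.79.

1.79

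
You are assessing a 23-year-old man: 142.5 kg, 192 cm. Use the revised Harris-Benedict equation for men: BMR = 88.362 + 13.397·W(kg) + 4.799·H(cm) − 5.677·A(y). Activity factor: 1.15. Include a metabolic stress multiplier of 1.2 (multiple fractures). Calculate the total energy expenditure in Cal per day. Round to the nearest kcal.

Harris-Benedict: BMR = 88.362 + 13.397(142.5) + 4.799(192) − 5.677(23) = 2788.2715 kcal/day.
TEE = BMR × activity factor = 2788.2715 × 1.15 = 3206.5122 kcal/day.
Apply stress factor: 3206.5122 × 1.2 = 3847.8147 kcal/day.

3848 Cal per day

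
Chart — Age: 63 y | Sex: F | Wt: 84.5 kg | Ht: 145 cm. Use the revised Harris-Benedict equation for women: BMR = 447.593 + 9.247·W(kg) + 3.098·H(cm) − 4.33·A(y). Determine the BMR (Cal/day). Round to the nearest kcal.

Harris-Benedict: BMR = 447.593 + 9.247(84.5) + 3.098(145) − 4.33(63) = 1405.3845 kcal/day.

1405 Cal/day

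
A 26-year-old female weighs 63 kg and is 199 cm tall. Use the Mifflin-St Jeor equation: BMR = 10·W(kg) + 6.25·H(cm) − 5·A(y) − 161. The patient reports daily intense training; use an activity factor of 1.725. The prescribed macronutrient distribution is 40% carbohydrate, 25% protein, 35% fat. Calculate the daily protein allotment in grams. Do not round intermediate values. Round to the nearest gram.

Mifflin-St Jeor (female): BMR = 10(63) + 6.25(199) − 5(26) − 161 = 630 + 1243.75 − 130 − 161 = 1582.75 kcal/day.
TEE = 1582.75 × 1.725 = 2730.2438 kcal/day.
Protein energy = 25% × 2730.2438 = 682.5609 kcal.
Protein = 682.5609 ÷ 4 kcal/g = 170.6402 g.

171 g/day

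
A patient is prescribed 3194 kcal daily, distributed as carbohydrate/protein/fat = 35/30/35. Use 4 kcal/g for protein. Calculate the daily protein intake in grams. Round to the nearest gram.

240 g/day

Protein energy = 30% × 3194 = 958.2 kcal.
At 4 kcal/g: 958.2 ÷ 4 = 239.55 g.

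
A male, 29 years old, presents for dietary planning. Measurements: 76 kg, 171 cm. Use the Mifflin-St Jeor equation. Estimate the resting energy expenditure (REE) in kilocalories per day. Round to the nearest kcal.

Mifflin-St Jeor (male): BMR = 10(76) + 6.25(171) − 5(29) + 5 = 760 + 1068.75 − 145 + 5 = 1688.75 kcal/day.

1689 kilocalories per day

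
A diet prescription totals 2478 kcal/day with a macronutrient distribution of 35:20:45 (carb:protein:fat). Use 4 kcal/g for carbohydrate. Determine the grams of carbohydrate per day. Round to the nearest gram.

Carbohydrate energy = 35% × 2478 = 867.3 kcal.
At 4 kcal/g: 867.3 ÷ 4 = 216.825 g.

217 g/day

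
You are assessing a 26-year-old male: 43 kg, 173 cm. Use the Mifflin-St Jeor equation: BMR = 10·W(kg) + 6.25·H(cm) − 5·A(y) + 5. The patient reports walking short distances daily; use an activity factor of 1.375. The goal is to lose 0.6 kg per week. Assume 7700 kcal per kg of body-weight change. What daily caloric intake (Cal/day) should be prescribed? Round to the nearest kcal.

Mifflin-St Jeor (male): BMR = 10(43) + 6.25(173) − 5(26) + 5 = 430 + 1081.25 − 130 + 5 = 1386.25 kcal/day.
TEE = 1386.25 × 1.375 = 1906.0938 kcal/day.
Required daily deficit = 0.6 × 7700 ÷ 7 = 660 kcal/day.
Target intake = 1906.0938 − 660 = 1246.0938 kcal/day.

1246 Cal/day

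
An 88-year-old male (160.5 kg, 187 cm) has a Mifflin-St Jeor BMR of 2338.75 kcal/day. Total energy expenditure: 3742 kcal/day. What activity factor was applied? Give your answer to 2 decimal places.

1.60

Activity factor = TEE ÷ BMR = 3742 ÷ 2338.75 = 1.6.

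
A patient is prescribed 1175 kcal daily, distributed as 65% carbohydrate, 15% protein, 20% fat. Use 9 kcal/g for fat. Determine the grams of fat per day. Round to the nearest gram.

Fat energy = 20% × 1175 = 235 kcal.
At 9 kcal/g: 235 ÷ 9 = 26.1111 g.

26 g/day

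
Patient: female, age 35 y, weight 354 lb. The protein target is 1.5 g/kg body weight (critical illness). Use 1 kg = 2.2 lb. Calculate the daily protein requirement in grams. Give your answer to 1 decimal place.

241.4 g/day

Weight in kg = 354 ÷ 2.2 = 160.9091 kg.
Protein = 1.5 g/kg × 160.9091 kg = 241.3636 g/day.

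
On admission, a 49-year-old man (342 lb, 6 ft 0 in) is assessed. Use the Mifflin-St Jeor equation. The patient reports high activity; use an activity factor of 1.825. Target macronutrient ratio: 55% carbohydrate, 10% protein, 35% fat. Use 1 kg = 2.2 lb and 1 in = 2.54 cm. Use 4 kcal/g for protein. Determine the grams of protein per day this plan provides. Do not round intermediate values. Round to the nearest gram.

112 g/day

Convert to metric: weight = 342 ÷ 2.2 = 155.4545 kg; height = (6×12 + 0) × 2.54 = 72 × 2.54 = 182.88 cm.
Mifflin-St Jeor (male): BMR = 10(155.4545) + 6.25(182.88) − 5(49) + 5 = 1554.5455 + 1143 − 245 + 5 = 2457.5455 kcal/day.
TEE = 2457.5455 × 1.825 = 4485.0205 kcal/day.
Protein energy = 10% × 4485.0205 = 448.502 kcal.
Protein = 448.502 ÷ 4 kcal/g = 112.1255 g.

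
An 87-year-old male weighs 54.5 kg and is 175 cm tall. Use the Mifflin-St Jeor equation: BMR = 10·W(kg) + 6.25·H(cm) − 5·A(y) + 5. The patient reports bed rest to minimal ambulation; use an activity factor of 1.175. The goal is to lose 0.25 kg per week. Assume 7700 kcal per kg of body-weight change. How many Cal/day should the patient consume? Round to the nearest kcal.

1145 Cal/day

Mifflin-St Jeor (male): BMR = 10(54.5) + 6.25(175) − 5(87) + 5 = 545 + 1093.75 − 435 + 5 = 1208.75 kcal/day.
TEE = 1208.75 × 1.175 = 1420.2813 kcal/day.
Required daily deficit = 0.25 × 7700 ÷ 7 = 275 kcal/day.
Target intake = 1420.2813 − 275 = 1145.2813 kcal/day.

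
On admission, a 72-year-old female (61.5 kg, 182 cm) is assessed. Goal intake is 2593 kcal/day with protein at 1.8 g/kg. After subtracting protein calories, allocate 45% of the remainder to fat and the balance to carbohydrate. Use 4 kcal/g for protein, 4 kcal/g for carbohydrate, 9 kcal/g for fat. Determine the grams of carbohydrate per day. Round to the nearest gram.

Protein = 1.8 × 61.5 = 110.7 g → 110.7 × 4 = 442.8 kcal.
Non-protein calories = 2593 − 442.8 = 2150.2 kcal.
Fat: 45% × 2150.2 = 967.59 kcal; carbohydrate: 1182.61 kcal.
Carbohydrate: 1182.61 kcal ÷ 4 kcal/g = 295.6525 g.

296 g/day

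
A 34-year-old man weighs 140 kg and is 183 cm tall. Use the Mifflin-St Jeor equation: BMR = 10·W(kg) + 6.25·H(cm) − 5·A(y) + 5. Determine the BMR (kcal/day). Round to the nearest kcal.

2379 kcal/day

Mifflin-St Jeor (male): BMR = 10(140) + 6.25(183) − 5(34) + 5 = 1400 + 1143.75 − 170 + 5 = 2378.75 kcal/day.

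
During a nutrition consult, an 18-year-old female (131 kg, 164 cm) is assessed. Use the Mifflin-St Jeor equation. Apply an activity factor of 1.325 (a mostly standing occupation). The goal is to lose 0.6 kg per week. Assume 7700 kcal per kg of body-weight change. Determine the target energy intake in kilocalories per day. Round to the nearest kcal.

Mifflin-St Jeor (female): BMR = 10(131) + 6.25(164) − 5(18) − 161 = 1310 + 1025 − 90 − 161 = 2084 kcal/day.
TEE = 2084 × 1.325 = 2761.3 kcal/day.
Required daily deficit = 0.6 × 7700 ÷ 7 = 660 kcal/day.
Target intake = 2761.3 − 660 = 2101.3 kcal/day.

2101 kilocalories per day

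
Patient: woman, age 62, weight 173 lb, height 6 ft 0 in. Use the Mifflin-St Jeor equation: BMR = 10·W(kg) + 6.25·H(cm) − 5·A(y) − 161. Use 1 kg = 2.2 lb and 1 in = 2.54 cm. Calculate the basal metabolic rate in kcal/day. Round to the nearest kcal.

Convert to metric: weight = 173 ÷ 2.2 = 78.6364 kg; height = (6×12 + 0) × 2.54 = 72 × 2.54 = 182.88 cm.
Mifflin-St Jeor (female): BMR = 10(78.6364) + 6.25(182.88) − 5(62) − 161 = 786.3636 + 1143 − 310 − 161 = 1458.3636 kcal/day.

1458 kcal/day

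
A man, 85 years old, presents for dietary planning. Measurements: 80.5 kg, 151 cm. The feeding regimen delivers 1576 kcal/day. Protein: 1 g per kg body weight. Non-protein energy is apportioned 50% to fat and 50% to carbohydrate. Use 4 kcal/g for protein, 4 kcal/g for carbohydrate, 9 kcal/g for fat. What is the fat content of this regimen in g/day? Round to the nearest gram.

70 g/day

Protein = 1 × 80.5 = 80.5 g → 80.5 × 4 = 322 kcal.
Non-protein calories = 1576 − 322 = 1254 kcal.
Fat: 50% × 1254 = 627 kcal; carbohydrate: 627 kcal.
Fat: 627 kcal ÷ 9 kcal/g = 69.6667 g.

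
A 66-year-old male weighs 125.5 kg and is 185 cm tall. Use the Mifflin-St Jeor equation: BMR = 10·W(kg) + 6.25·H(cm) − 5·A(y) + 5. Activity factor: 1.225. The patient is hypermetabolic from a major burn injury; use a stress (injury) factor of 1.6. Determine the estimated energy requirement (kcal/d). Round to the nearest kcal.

4089 kcal/d

Mifflin-St Jeor (male): BMR = 10(125.5) + 6.25(185) − 5(66) + 5 = 1255 + 1156.25 − 330 + 5 = 2086.25 kcal/day.
TEE = BMR × activity factor = 2086.25 × 1.225 = 2555.6563 kcal/day.
Apply stress factor: 2555.6563 × 1.6 = 4089.05 kcal/day.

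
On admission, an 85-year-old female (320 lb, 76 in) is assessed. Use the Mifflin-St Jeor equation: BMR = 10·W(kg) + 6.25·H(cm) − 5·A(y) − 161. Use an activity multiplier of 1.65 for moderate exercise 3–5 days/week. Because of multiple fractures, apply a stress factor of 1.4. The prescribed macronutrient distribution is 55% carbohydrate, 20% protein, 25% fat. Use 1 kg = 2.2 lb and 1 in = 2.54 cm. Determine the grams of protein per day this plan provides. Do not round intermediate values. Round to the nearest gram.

240 g/day

Convert to metric: weight = 320 ÷ 2.2 = 145.4545 kg; height = 76 × 2.54 = 193.04 cm.
Mifflin-St Jeor (female): BMR = 10(145.4545) + 6.25(193.04) − 5(85) − 161 = 1454.5455 + 1206.5 − 425 − 161 = 2075.0455 kcal/day.
TEE = 2075.0455 × 1.65 = 3423.825 kcal/day.
With stress factor 1.4: 3423.825 × 1.4 = 4793.355 kcal/day.
Protein energy = 20% × 4793.355 = 958.671 kcal.
Protein = 958.671 ÷ 4 kcal/g = 239.6678 g.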